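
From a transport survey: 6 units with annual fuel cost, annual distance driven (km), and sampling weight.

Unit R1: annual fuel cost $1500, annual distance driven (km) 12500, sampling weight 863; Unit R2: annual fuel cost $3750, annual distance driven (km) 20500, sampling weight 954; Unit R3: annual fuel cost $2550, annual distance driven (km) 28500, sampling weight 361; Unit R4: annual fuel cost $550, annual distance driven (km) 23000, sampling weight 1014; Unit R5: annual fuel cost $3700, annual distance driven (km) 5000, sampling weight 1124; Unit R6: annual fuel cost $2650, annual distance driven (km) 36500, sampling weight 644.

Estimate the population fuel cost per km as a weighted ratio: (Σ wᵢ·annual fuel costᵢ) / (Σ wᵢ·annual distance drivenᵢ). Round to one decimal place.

Σ wᵢ·y = 1500×863 + 3750×954 + 2550×361 + 550×1014 + 3700×1124 + 2650×644
  = 1294500 + 3577500 + 920550 + 557700 + 4158800 + 1706600 = 12215650
Σ wᵢ·x = 12500×863 + 20500×954 + 28500×361 + 23000×1014 + 5000×1124 + 36500×644
  = 10787500 + 19557000 + 10288500 + 23322000 + 5620000 + 23506000 = 93081000
Ratio = 12215650 / 93081000 = 0.13123677

0.1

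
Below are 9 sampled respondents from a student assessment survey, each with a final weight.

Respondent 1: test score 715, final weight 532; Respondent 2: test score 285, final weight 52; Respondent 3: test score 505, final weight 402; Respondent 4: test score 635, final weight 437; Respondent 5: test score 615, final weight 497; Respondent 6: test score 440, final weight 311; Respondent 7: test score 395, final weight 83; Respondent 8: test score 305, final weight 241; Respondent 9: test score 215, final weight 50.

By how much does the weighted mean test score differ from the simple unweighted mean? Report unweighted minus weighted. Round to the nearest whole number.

-94

Unweighted sum = 4110
Unweighted mean = 4110 / 9 = 456.66667
Weighted sum = 1435240
Sum of weights = 532 + 52 + 402 + 437 + 497 + 311 + 83 + 241 + 50 = 2605
Weighted mean = 1435240 / 2605 = 550.95585
Difference (unweighted minus weighted) = -94.289187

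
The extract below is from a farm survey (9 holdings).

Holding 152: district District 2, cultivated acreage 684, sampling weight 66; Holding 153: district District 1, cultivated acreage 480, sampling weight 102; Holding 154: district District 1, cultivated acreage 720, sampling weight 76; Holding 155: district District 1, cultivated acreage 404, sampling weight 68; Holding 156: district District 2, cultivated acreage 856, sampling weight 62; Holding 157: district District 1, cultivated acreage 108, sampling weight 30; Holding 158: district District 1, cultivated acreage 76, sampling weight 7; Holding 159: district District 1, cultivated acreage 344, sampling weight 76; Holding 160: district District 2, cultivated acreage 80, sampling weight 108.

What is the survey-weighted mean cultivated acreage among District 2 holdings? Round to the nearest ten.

District 2 rows: 152, 156, 160
Weighted sum = 684×66 + 856×62 + 80×108
  = 106856
Sum of weights = 236
Weighted mean = 106856 / 236 = 452.77966

450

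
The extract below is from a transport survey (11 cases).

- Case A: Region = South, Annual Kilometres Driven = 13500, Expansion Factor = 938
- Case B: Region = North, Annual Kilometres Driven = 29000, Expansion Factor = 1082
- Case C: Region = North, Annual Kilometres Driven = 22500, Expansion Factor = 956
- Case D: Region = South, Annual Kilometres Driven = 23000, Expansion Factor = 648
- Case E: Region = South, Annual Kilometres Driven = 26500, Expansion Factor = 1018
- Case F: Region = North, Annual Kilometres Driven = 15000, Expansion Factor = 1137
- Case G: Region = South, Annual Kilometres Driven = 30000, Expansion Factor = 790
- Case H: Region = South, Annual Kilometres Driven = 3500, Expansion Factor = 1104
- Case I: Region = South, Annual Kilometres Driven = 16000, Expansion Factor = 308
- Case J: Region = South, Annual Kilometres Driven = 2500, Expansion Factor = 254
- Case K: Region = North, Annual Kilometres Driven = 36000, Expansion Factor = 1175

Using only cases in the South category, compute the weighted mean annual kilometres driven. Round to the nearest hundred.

17300

South rows: A, D, E, G, H, I, J
Weighted sum = 13500×938 + 23000×648 + 26500×1018 + 30000×790 + 3500×1104 + 16000×308 + 2500×254
  = 87671000
Sum of weights = 938 + 648 + 1018 + 790 + 1104 + 308 + 254 = 5060
Weighted mean = 87671000 / 5060 = 17326.285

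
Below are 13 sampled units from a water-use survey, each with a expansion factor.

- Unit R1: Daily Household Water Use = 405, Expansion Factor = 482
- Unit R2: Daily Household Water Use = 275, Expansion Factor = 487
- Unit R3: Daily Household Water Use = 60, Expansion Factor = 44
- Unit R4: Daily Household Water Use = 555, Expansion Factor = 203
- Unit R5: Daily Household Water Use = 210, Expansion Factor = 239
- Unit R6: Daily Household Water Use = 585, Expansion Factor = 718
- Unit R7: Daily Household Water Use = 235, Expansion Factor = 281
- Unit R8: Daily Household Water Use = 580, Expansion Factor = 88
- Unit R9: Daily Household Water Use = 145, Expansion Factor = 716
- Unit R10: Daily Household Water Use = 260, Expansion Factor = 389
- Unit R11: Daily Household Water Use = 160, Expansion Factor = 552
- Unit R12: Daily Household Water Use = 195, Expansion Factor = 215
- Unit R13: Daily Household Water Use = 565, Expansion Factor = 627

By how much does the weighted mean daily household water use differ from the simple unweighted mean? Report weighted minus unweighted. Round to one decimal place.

Unweighted sum = 4230
Unweighted mean = 4230 / 13 = 325.38462
Weighted sum = 1721195
Sum of weights = 5041
Weighted mean = 1721195 / 5041 = 341.4392
Difference (weighted minus unweighted) = 16.054583

16.1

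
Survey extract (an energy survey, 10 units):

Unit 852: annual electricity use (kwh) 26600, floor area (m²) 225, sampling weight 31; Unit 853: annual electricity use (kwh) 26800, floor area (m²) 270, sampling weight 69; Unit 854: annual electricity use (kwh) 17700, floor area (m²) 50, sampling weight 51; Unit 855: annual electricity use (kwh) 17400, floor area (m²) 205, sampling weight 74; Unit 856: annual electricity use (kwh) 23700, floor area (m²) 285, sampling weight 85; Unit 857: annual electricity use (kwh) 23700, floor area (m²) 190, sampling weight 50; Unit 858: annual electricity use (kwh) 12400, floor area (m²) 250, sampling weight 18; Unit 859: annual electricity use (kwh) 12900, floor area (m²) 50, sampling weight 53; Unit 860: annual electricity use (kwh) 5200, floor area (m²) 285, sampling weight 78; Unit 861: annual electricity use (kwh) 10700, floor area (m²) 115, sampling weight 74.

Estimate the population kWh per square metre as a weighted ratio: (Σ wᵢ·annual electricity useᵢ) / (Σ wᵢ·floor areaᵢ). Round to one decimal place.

Σ wᵢ·y = 26600×31 + 26800×69 + 17700×51 + 17400×74 + 23700×85 + 23700×50 + 12400×18 + 12900×53 + 5200×78 + 10700×74
  = 824600 + 1849200 + 902700 + 1287600 + 2014500 + 1185000 + 223200 + 683700 + 405600 + 791800 = 10167900
Σ wᵢ·x = 225×31 + 270×69 + 50×51 + 205×74 + 285×85 + 190×50 + 250×18 + 50×53 + 285×78 + 115×74
  = 114940
Ratio = 10167900 / 114940 = 88.462676

88.5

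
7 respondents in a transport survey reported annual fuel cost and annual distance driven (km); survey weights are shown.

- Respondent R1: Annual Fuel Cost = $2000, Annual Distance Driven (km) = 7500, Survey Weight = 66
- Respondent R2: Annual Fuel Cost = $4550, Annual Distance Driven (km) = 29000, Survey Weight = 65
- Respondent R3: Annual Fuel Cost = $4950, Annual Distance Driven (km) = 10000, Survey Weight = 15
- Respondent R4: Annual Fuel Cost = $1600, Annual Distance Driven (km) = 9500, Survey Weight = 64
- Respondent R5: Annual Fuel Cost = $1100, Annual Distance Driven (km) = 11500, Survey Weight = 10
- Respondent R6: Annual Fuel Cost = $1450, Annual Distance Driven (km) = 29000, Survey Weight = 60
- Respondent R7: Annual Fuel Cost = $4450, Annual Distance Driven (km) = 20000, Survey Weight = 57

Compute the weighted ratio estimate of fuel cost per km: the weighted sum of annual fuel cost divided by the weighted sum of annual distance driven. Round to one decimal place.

0.2

Σ wᵢ·y = 2000×66 + 4550×65 + 4950×15 + 1600×64 + 1100×10 + 1450×60 + 4450×57
  = 956050
Σ wᵢ·x = 7500×66 + 29000×65 + 10000×15 + 9500×64 + 11500×10 + 29000×60 + 20000×57
  = 6133000
Ratio = 956050 / 6133000 = 0.15588619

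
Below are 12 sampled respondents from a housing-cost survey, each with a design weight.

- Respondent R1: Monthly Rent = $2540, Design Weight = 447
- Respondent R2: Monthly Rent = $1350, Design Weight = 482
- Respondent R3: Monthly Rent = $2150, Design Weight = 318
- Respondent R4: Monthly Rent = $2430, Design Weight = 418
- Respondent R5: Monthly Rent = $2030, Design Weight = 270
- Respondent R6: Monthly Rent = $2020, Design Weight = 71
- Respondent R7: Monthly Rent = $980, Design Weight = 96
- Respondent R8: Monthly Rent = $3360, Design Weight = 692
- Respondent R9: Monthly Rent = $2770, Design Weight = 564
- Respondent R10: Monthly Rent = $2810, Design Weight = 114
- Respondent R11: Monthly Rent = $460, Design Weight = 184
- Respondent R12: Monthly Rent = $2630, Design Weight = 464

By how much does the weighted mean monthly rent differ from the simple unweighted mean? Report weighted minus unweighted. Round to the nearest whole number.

247

Unweighted sum = 2540 + 1350 + 2150 + 2430 + 2030 + 2020 + 980 + 3360 + 2770 + 2810 + 460 + 2630 = 25530
Unweighted mean = 25530 / 12 = 2127.5
Weighted sum = 2540×447 + 1350×482 + 2150×318 + 2430×418 + 2030×270 + 2020×71 + 980×96 + 3360×692 + 2770×564 + 2810×114 + 460×184 + 2630×464
  = 1135380 + 650700 + 683700 + 1015740 + 548100 + 143420 + 94080 + 2325120 + 1562280 + 320340 + 84640 + 1220320 = 9783820
Sum of weights = 447 + 482 + 318 + 418 + 270 + 71 + 96 + 692 + 564 + 114 + 184 + 464 = 4120
Weighted mean = 9783820 / 4120 = 2374.7136
Difference (weighted minus unweighted) = 247.21359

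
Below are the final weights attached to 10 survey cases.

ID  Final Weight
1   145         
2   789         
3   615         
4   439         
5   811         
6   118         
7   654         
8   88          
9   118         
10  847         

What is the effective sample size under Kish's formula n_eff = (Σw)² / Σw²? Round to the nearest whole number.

Σ wᵢ = 4624
Σ wᵢ² = 21025 + 622521 + 378225 + 192721 + 657721 + 13924 + 427716 + 7744 + 13924 + 717409 = 3052930
n_eff = 4624² / 3052930 = 21381376 / 3052930 = 7.0035592

7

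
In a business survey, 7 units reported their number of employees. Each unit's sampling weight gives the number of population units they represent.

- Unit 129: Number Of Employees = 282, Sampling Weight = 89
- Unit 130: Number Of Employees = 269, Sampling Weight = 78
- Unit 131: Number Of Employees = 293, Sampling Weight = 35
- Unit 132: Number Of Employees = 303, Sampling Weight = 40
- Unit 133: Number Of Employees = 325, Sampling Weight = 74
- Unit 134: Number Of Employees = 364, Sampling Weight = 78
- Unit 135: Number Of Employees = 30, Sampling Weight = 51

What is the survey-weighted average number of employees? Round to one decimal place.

Weighted sum = 282×89 + 269×78 + 293×35 + 303×40 + 325×74 + 364×78 + 30×51
  = 25098 + 20982 + 10255 + 12120 + 24050 + 28392 + 1530 = 122427
Sum of weights = 89 + 78 + 35 + 40 + 74 + 78 + 51 = 445
Weighted mean = 122427 / 445 = 275.11685

275.1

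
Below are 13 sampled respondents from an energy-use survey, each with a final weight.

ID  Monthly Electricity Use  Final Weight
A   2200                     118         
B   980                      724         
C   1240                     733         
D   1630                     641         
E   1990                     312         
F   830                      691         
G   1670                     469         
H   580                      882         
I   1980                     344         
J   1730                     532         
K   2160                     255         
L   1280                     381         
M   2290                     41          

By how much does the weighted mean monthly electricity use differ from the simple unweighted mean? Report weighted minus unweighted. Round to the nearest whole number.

Unweighted sum = 20560
Unweighted mean = 20560 / 13 = 1581.5385
Weighted sum = 8145920
Sum of weights = 6123
Weighted mean = 8145920 / 6123 = 1330.3805
Difference (weighted minus unweighted) = -251.15793

-251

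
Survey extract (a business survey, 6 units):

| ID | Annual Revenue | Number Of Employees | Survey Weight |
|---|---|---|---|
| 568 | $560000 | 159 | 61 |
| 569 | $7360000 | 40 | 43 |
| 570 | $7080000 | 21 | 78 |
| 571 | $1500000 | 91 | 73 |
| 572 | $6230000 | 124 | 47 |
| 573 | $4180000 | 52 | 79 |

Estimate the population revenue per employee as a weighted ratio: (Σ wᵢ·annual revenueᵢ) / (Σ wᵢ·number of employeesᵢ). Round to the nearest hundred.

55200

Σ wᵢ·y = 1635410000
Σ wᵢ·x = 159×61 + 40×43 + 21×78 + 91×73 + 124×47 + 52×79
  = 29636
Ratio = 1635410000 / 29636 = 55183.223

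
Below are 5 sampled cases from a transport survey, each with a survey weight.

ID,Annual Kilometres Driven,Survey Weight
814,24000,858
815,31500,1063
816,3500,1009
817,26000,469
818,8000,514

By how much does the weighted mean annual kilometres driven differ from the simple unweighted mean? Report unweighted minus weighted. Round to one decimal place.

-289.3

Unweighted sum = 93000
Unweighted mean = 93000 / 5 = 18600
Weighted sum = 24000×858 + 31500×1063 + 3500×1009 + 26000×469 + 8000×514
  = 20592000 + 33484500 + 3531500 + 12194000 + 4112000 = 73914000
Sum of weights = 858 + 1063 + 1009 + 469 + 514 = 3913
Weighted mean = 73914000 / 3913 = 18889.343
Difference (unweighted minus weighted) = -289.34321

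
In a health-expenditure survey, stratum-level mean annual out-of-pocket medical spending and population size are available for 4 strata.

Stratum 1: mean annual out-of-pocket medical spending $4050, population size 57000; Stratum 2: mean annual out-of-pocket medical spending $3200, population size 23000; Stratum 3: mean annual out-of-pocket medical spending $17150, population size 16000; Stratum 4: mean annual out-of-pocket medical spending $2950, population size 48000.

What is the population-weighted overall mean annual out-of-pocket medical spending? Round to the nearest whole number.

Σ Nₕ·x̄ₕ = 4050×57000 + 3200×23000 + 17150×16000 + 2950×48000
  = 230850000 + 73600000 + 274400000 + 141600000 = 720450000
Σ Nₕ = 57000 + 23000 + 16000 + 48000 = 144000
Overall mean = 720450000 / 144000 = 5003.125

5003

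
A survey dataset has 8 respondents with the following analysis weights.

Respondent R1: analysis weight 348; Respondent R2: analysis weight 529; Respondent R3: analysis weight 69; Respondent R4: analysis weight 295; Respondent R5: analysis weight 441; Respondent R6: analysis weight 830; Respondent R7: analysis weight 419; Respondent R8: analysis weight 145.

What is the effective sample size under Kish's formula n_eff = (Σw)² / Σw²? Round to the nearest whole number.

Σ wᵢ = 348 + 529 + 69 + 295 + 441 + 830 + 419 + 145 = 3076
Σ wᵢ² = 121104 + 279841 + 4761 + 87025 + 194481 + 688900 + 175561 + 21025 = 1572698
n_eff = 3076² / 1572698 = 9461776 / 1572698 = 6.0162701

6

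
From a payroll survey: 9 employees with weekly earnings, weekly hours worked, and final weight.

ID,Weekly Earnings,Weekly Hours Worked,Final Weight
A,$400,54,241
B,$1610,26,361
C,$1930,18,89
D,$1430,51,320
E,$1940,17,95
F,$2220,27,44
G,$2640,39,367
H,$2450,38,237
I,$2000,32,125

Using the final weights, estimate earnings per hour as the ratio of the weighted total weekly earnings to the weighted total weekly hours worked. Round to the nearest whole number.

48

Σ wᵢ·y = 400×241 + 1610×361 + 1930×89 + 1430×320 + 1940×95 + 2220×44 + 2640×367 + 2450×237 + 2000×125
  = 3388490
Σ wᵢ·x = 54×241 + 26×361 + 18×89 + 51×320 + 17×95 + 27×44 + 39×367 + 38×237 + 32×125
  = 13014 + 9386 + 1602 + 16320 + 1615 + 1188 + 14313 + 9006 + 4000 = 70444
Ratio = 3388490 / 70444 = 48.101897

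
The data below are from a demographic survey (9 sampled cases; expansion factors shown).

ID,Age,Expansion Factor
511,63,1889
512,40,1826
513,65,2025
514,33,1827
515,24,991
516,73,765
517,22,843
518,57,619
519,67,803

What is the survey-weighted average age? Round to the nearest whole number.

49

Weighted sum = 63×1889 + 40×1826 + 65×2025 + 33×1827 + 24×991 + 73×765 + 22×843 + 57×619 + 67×803
  = 119007 + 73040 + 131625 + 60291 + 23784 + 55845 + 18546 + 35283 + 53801 = 571222
Sum of weights = 1889 + 1826 + 2025 + 1827 + 991 + 765 + 843 + 619 + 803 = 11588
Weighted mean = 571222 / 11588 = 49.29427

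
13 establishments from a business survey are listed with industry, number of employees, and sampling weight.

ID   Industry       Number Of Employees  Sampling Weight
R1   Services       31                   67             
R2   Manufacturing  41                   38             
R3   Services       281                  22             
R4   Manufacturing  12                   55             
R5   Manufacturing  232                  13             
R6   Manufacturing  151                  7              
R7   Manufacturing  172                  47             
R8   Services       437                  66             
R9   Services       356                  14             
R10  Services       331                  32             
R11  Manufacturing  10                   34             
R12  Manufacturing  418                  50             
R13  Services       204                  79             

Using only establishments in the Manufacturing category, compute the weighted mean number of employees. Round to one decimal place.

Manufacturing rows: R2, R4, R5, R6, R7, R11, R12
Weighted sum = 41×38 + 12×55 + 232×13 + 151×7 + 172×47 + 10×34 + 418×50
  = 1558 + 660 + 3016 + 1057 + 8084 + 340 + 20900 = 35615
Sum of weights = 38 + 55 + 13 + 7 + 47 + 34 + 50 = 244
Weighted mean = 35615 / 244 = 145.96311

146.0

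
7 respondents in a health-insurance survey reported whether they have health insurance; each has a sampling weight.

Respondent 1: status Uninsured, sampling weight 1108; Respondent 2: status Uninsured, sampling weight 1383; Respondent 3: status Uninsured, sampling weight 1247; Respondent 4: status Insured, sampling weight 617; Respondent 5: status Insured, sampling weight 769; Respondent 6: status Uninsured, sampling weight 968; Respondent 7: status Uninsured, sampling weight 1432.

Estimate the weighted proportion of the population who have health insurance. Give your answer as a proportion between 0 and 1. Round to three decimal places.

Sum of weights for 'Insured' = 617 + 769 = 1386
Total weight = 1108 + 1383 + 1247 + 617 + 769 + 968 + 1432 = 7524
Weighted proportion = 1386 / 7524 = 0.18421053

0.184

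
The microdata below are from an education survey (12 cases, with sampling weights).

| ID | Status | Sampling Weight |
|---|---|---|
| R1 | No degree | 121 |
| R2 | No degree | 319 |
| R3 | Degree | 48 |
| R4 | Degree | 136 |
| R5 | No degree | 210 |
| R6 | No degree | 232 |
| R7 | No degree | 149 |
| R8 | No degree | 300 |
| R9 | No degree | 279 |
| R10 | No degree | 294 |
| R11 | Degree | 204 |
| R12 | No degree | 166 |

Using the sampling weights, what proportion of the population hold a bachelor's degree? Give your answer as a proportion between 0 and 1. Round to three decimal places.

Sum of weights for 'Degree' = 48 + 136 + 204 = 388
Total weight = 121 + 319 + 48 + 136 + 210 + 232 + 149 + 300 + 279 + 294 + 204 + 166 = 2458
Weighted proportion = 388 / 2458 = 0.15785191

0.158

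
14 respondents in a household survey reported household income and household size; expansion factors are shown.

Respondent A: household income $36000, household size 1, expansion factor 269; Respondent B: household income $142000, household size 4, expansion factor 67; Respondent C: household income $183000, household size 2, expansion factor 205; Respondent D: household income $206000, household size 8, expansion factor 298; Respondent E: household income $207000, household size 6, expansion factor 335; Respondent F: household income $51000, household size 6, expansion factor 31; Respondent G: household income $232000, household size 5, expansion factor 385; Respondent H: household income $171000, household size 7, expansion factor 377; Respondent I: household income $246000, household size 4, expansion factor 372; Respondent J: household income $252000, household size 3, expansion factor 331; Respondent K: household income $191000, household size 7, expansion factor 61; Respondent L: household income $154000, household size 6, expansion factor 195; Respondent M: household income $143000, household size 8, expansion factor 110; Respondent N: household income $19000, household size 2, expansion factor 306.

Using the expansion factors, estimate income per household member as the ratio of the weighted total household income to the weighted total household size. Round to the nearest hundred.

37100

Σ wᵢ·y = 580963000
Σ wᵢ·x = 15661
Ratio = 580963000 / 15661 = 37096.162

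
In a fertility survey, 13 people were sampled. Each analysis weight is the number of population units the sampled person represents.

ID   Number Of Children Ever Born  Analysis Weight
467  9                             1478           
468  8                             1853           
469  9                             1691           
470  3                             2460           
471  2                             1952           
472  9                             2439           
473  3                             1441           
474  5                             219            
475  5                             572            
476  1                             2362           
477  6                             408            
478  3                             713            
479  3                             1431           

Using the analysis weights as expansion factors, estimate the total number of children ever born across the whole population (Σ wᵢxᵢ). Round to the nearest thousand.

96000

Weighted total = 96100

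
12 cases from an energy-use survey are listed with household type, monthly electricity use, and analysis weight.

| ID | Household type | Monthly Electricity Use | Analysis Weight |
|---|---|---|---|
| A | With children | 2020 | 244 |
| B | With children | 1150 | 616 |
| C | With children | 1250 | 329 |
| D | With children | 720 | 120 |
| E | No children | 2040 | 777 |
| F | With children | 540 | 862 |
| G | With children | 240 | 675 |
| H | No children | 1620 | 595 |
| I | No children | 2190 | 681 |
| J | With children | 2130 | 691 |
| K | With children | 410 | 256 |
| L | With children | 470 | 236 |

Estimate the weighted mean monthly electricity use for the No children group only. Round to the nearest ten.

1970

No children rows: E, H, I
Weighted sum = 2040×777 + 1620×595 + 2190×681
  = 1585080 + 963900 + 1491390 = 4040370
Sum of weights = 777 + 595 + 681 = 2053
Weighted mean = 4040370 / 2053 = 1968.0321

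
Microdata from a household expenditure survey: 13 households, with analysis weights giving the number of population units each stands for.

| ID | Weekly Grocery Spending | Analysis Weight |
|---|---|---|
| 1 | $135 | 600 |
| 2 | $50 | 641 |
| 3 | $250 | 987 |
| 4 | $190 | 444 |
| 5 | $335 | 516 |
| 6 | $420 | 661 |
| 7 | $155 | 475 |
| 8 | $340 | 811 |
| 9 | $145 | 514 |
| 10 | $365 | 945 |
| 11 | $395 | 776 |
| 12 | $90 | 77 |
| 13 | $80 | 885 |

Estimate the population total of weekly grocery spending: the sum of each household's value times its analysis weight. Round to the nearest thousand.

Weighted total = 2047710

2048000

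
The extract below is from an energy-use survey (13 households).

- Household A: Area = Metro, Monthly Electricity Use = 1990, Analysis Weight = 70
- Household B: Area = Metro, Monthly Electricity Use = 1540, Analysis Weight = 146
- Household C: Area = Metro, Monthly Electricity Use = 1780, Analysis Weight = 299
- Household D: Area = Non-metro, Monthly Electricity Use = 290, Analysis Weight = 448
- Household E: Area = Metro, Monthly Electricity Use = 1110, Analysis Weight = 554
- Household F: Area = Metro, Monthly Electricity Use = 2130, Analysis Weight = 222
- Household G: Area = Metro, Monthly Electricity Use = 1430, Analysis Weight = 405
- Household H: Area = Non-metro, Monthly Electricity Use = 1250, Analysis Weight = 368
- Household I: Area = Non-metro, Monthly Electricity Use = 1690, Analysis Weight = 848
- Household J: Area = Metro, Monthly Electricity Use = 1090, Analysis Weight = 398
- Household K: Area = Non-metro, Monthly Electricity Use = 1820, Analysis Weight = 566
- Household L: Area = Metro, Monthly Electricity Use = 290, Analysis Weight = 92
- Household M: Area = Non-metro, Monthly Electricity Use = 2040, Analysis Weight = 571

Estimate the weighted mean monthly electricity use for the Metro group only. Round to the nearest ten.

1380

Metro rows: A, B, C, E, F, G, J, L
Weighted sum = 1990×70 + 1540×146 + 1780×299 + 1110×554 + 2130×222 + 1430×405 + 1090×398 + 290×92
  = 139300 + 224840 + 532220 + 614940 + 472860 + 579150 + 433820 + 26680 = 3023810
Sum of weights = 70 + 146 + 299 + 554 + 222 + 405 + 398 + 92 = 2186
Weighted mean = 3023810 / 2186 = 1383.2617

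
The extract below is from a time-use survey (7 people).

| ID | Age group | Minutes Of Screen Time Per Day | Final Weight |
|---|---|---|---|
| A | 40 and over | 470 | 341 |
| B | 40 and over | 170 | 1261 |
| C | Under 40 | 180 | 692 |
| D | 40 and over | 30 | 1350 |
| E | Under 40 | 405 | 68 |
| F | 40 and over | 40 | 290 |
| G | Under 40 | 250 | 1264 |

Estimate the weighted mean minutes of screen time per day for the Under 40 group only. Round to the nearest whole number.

Under 40 rows: C, E, G
Weighted sum = 180×692 + 405×68 + 250×1264
  = 124560 + 27540 + 316000 = 468100
Sum of weights = 2024
Weighted mean = 468100 / 2024 = 231.2747

231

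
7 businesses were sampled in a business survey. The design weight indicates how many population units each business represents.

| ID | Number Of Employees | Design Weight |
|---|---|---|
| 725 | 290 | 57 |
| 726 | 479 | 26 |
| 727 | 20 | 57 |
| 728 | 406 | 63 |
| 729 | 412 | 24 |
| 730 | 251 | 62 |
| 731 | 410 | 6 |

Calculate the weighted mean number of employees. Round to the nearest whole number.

Weighted sum = 290×57 + 479×26 + 20×57 + 406×63 + 412×24 + 251×62 + 410×6
  = 83612
Sum of weights = 57 + 26 + 57 + 63 + 24 + 62 + 6 = 295
Weighted mean = 83612 / 295 = 283.43051

283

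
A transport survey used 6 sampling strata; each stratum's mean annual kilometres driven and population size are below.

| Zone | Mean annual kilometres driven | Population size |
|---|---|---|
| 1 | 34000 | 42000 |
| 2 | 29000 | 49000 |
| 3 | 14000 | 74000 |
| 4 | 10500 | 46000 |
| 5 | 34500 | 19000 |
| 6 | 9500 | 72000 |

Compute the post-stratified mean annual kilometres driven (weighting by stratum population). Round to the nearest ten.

18900

Σ Nₕ·x̄ₕ = 34000×42000 + 29000×49000 + 14000×74000 + 10500×46000 + 34500×19000 + 9500×72000
  = 1428000000 + 1421000000 + 1036000000 + 483000000 + 655500000 + 684000000 = 5707500000
Σ Nₕ = 42000 + 49000 + 74000 + 46000 + 19000 + 72000 = 302000
Overall mean = 5707500000 / 302000 = 18899.007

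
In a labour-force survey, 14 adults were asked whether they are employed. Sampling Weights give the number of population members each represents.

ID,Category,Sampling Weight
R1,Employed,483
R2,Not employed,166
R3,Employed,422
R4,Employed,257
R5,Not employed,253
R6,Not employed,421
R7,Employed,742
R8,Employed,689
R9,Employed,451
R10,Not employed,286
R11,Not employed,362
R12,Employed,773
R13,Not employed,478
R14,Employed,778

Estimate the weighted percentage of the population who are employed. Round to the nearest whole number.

Sum of weights for 'Employed' = 483 + 422 + 257 + 742 + 689 + 451 + 773 + 778 = 4595
Total weight = 6561
Weighted proportion = 4595 / 6561 = 0.70035056 → 70.035056%

70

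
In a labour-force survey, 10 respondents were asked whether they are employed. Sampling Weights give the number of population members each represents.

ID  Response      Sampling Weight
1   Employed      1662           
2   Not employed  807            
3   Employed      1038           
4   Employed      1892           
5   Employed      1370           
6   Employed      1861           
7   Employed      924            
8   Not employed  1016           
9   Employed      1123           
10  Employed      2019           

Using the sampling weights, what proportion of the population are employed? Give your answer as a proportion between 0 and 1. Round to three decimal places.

Sum of weights for 'Employed' = 1662 + 1038 + 1892 + 1370 + 1861 + 924 + 1123 + 2019 = 11889
Total weight = 1662 + 807 + 1038 + 1892 + 1370 + 1861 + 924 + 1016 + 1123 + 2019 = 13712
Weighted proportion = 11889 / 13712 = 0.86705076

0.867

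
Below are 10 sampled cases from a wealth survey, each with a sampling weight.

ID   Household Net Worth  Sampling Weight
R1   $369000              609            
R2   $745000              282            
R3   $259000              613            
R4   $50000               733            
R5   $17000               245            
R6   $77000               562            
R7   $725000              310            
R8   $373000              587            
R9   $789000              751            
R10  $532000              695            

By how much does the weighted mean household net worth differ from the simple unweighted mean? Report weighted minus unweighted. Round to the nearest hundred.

-6800

Unweighted sum = 369000 + 745000 + 259000 + 50000 + 17000 + 77000 + 725000 + 373000 + 789000 + 532000 = 3936000
Unweighted mean = 3936000 / 10 = 393600
Weighted sum = 369000×609 + 745000×282 + 259000×613 + 50000×733 + 17000×245 + 77000×562 + 725000×310 + 373000×587 + 789000×751 + 532000×695
  = 2083647000
Sum of weights = 609 + 282 + 613 + 733 + 245 + 562 + 310 + 587 + 751 + 695 = 5387
Weighted mean = 2083647000 / 5387 = 386791.72
Difference (weighted minus unweighted) = -6808.2792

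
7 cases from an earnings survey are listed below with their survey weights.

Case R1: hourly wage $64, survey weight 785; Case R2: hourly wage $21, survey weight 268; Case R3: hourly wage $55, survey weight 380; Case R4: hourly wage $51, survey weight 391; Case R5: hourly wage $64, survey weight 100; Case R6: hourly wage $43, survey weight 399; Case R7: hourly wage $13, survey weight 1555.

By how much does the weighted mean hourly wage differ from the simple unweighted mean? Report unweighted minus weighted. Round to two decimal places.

Unweighted sum = 64 + 21 + 55 + 51 + 64 + 43 + 13 = 311
Unweighted mean = 311 / 7 = 44.428571
Weighted sum = 64×785 + 21×268 + 55×380 + 51×391 + 64×100 + 43×399 + 13×1555
  = 50240 + 5628 + 20900 + 19941 + 6400 + 17157 + 20215 = 140481
Sum of weights = 785 + 268 + 380 + 391 + 100 + 399 + 1555 = 3878
Weighted mean = 140481 / 3878 = 36.225116
Difference (unweighted minus weighted) = 8.2034554

8.20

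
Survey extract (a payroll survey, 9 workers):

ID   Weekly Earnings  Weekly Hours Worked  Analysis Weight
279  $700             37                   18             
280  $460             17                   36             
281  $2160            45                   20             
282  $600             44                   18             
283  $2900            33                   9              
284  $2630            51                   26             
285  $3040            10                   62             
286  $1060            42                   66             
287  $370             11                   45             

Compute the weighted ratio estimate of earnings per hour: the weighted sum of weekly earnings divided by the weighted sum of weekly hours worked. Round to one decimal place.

Σ wᵢ·y = 700×18 + 460×36 + 2160×20 + 600×18 + 2900×9 + 2630×26 + 3040×62 + 1060×66 + 370×45
  = 12600 + 16560 + 43200 + 10800 + 26100 + 68380 + 188480 + 69960 + 16650 = 452730
Σ wᵢ·x = 37×18 + 17×36 + 45×20 + 44×18 + 33×9 + 51×26 + 10×62 + 42×66 + 11×45
  = 666 + 612 + 900 + 792 + 297 + 1326 + 620 + 2772 + 495 = 8480
Ratio = 452730 / 8480 = 53.387972

53.4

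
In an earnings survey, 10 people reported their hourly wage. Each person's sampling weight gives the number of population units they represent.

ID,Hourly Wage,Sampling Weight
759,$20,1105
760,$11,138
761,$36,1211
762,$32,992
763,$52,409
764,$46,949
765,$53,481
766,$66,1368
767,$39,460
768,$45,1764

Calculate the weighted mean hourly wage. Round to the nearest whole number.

Weighted sum = 376981
Sum of weights = 1105 + 138 + 1211 + 992 + 409 + 949 + 481 + 1368 + 460 + 1764 = 8877
Weighted mean = 376981 / 8877 = 42.467162

42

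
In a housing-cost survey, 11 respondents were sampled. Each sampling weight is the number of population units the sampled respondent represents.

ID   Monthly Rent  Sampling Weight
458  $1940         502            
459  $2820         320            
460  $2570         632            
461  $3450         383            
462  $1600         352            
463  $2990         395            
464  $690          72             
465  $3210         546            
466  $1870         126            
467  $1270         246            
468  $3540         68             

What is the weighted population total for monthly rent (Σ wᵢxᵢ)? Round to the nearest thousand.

Weighted total = 1940×502 + 2820×320 + 2570×632 + 3450×383 + 1600×352 + 2990×395 + 690×72 + 3210×546 + 1870×126 + 1270×246 + 3540×68
  = 973880 + 902400 + 1624240 + 1321350 + 563200 + 1181050 + 49680 + 1752660 + 235620 + 312420 + 240720 = 9157220

9157000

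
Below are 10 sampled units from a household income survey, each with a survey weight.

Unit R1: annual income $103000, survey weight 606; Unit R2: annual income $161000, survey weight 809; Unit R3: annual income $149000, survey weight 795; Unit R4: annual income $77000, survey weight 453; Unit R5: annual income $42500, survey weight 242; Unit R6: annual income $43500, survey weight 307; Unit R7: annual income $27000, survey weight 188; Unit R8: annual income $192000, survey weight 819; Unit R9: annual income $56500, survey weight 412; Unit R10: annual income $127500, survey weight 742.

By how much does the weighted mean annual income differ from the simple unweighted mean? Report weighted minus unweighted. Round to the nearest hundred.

23000

Unweighted sum = 103000 + 161000 + 149000 + 77000 + 42500 + 43500 + 27000 + 192000 + 56500 + 127500 = 979000
Unweighted mean = 979000 / 10 = 97900
Weighted sum = 103000×606 + 161000×809 + 149000×795 + 77000×453 + 42500×242 + 43500×307 + 27000×188 + 192000×819 + 56500×412 + 127500×742
  = 62418000 + 130249000 + 118455000 + 34881000 + 10285000 + 13354500 + 5076000 + 157248000 + 23278000 + 94605000 = 649849500
Sum of weights = 606 + 809 + 795 + 453 + 242 + 307 + 188 + 819 + 412 + 742 = 5373
Weighted mean = 649849500 / 5373 = 120947.24
Difference (weighted minus unweighted) = 23047.236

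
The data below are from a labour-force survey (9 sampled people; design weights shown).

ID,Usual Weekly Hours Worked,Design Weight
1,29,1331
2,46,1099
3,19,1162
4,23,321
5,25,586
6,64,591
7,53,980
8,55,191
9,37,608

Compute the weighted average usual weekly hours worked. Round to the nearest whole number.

Weighted sum = 29×1331 + 46×1099 + 19×1162 + 23×321 + 25×586 + 64×591 + 53×980 + 55×191 + 37×608
  = 38599 + 50554 + 22078 + 7383 + 14650 + 37824 + 51940 + 10505 + 22496 = 256029
Sum of weights = 1331 + 1099 + 1162 + 321 + 586 + 591 + 980 + 191 + 608 = 6869
Weighted mean = 256029 / 6869 = 37.273111

37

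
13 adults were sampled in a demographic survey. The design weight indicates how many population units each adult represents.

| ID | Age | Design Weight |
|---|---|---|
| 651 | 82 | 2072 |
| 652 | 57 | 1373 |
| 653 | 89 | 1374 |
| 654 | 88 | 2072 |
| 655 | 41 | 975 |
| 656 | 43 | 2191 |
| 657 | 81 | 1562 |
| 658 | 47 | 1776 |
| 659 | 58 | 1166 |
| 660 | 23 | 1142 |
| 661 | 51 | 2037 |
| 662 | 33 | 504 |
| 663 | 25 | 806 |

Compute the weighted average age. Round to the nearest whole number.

59

Weighted sum = 1131532
Sum of weights = 19050
Weighted mean = 1131532 / 19050 = 59.398005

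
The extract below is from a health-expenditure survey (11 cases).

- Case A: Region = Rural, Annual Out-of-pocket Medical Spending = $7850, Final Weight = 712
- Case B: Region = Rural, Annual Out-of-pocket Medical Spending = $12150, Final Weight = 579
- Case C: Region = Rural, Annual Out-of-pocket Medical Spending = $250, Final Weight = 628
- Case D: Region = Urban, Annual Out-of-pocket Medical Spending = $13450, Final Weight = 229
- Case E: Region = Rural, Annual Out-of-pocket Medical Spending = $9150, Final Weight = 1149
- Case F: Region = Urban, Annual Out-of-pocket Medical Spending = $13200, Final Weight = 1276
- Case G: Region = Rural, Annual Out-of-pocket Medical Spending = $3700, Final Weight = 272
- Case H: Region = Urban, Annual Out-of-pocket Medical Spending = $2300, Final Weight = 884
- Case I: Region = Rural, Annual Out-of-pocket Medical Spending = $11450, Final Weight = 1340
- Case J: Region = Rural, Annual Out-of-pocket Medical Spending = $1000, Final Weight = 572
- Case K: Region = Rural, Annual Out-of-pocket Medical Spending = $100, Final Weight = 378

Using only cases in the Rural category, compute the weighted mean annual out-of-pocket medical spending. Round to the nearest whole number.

Rural rows: A, B, C, E, G, I, J, K
Weighted sum = 7850×712 + 12150×579 + 250×628 + 9150×1149 + 3700×272 + 11450×1340 + 1000×572 + 100×378
  = 5589200 + 7034850 + 157000 + 10513350 + 1006400 + 15343000 + 572000 + 37800 = 40253600
Sum of weights = 712 + 579 + 628 + 1149 + 272 + 1340 + 572 + 378 = 5630
Weighted mean = 40253600 / 5630 = 7149.8401

7150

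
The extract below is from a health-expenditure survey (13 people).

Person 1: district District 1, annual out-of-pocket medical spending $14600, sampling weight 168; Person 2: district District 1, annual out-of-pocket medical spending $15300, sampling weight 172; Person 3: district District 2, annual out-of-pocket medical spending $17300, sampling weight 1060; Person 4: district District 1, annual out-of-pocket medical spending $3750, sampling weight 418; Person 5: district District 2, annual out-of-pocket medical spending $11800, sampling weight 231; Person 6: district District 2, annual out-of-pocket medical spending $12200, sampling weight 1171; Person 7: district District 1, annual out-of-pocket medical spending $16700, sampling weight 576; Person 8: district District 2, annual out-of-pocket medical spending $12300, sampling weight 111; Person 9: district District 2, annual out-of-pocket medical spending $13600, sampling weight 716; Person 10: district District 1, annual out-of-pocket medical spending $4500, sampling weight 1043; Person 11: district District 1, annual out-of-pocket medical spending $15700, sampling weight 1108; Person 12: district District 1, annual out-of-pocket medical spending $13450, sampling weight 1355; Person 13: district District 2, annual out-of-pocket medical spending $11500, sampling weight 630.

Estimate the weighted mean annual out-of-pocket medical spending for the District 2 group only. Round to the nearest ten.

District 2 rows: 3, 5, 6, 8, 9, 13
Weighted sum = 17300×1060 + 11800×231 + 12200×1171 + 12300×111 + 13600×716 + 11500×630
  = 18338000 + 2725800 + 14286200 + 1365300 + 9737600 + 7245000 = 53697900
Sum of weights = 3919
Weighted mean = 53697900 / 3919 = 13701.939

13700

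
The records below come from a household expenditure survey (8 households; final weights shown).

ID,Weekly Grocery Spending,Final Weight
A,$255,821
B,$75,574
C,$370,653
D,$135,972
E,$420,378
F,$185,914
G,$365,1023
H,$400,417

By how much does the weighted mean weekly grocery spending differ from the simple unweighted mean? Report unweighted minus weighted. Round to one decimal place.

Unweighted sum = 255 + 75 + 370 + 135 + 420 + 185 + 365 + 400 = 2205
Unweighted mean = 2205 / 8 = 275.625
Weighted sum = 255×821 + 75×574 + 370×653 + 135×972 + 420×378 + 185×914 + 365×1023 + 400×417
  = 209355 + 43050 + 241610 + 131220 + 158760 + 169090 + 373395 + 166800 = 1493280
Sum of weights = 821 + 574 + 653 + 972 + 378 + 914 + 1023 + 417 = 5752
Weighted mean = 1493280 / 5752 = 259.61057
Difference (unweighted minus weighted) = 16.01443

16.0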